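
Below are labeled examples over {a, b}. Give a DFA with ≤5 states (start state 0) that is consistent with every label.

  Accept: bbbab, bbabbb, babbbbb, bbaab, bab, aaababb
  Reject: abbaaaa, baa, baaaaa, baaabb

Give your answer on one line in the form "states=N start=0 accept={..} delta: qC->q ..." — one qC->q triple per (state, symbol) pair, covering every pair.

states=3 start=0 accept={1,2} delta: 0a->0 0b->1 1a->2 1b->0 2a->0 2b->2

Grow the machine one transition at a time. Run the examples from 0; the earliest place one falls off (shortest prefix, ties alphabetical) gets sent to the lowest-numbered state that keeps every Accept/Reject pair distinguishable — a pair clashes when both reach the same state with identical unread suffix — and to a fresh state only if none does.
a: 0a undefined. 0a->0: ok.
b: 0b undefined. 0b->0: no, bbbab/abbaaaa meet in 0. Open state 1: 0b->1.
ba: 1a undefined. 1a->0: no, aaababb/baaabb meet in 1 with "b" left. 1a->1: no, aaababb/baaabb meet in 1 with "bb" left. Open state 2: 1a->2.
bb: 1b undefined. 1b->0: ok.
baa: 2a undefined. 2a->0: ok.
bab: 2b undefined. 2b->0: no, bbbab/abbaaaa meet in 0. 2b->1: no, aaababb/abbaaaa meet in 0. 2b->2: ok.
All examples now run through 3 states with every (state, symbol) defined. Accept strings end in {1,2}, Reject strings end in {0}; accept={1,2}.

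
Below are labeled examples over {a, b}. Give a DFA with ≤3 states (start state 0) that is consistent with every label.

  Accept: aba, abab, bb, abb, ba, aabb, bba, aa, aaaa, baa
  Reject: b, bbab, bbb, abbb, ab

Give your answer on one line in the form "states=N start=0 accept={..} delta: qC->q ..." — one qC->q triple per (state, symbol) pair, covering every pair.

State merging on the prefix tree: take the shortest (then alphabetical) example prefix whose next move is undefined and point that move at state 0, else 1, else 2, ...; a target is out if some Accept/Reject pair would then sit in one state with the same input left (inseparable). If every existing state is out, open a new one.
a: 0a undefined. 0a->0: ok.
b: 0b undefined. 0b->0: no, aba/b meet in 0. Open state 1: 0b->1.
ba: 1a undefined. 1a->0: no, abab/b meet in 1. 1a->1: no, aba/b meet in 1. Open state 2: 1a->2.
bb: 1b undefined. 1b->0: ok.
baa: 2a undefined. 2a->0: ok.
abab: 2b undefined. 2b->0: ok.
All examples now run through 3 states with every (state, symbol) defined. Accept strings end in {0,2}, Reject strings end in {1}; accept={0,2}.

states=3 start=0 accept={0,2} delta: 0a->0 0b->1 1a->2 1b->0 2a->0 2b->0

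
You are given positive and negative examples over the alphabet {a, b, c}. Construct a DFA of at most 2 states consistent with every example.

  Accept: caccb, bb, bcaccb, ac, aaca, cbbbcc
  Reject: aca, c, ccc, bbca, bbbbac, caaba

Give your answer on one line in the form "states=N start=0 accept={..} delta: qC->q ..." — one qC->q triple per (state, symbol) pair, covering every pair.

Grow the machine one transition at a time. Run the examples from 0; the earliest place one falls off (shortest prefix, ties alphabetical) gets sent to the lowest-numbered state that keeps every Accept/Reject pair distinguishable — a pair clashes when both reach the same state with identical unread suffix — and to a fresh state only if none does.
a: 0a undefined. 0a->0: no, ac/c meet in 0 with "c" left. Open state 1: 0a->1.
b: 0b undefined. 0b->0: no, ac/bbbbac meet in 1 with "c" left. 0b->1: ok.
c: 0c undefined. 0c->0: ok.
aa: 1a undefined. 1a->0: ok.
ac: 1c undefined. 1c->0: no, caccb/aca meet in 1. 1c->1: ok.
bb: 1b undefined. 1b->0: no, caccb/aca meet in 0. 1b->1: ok.
All examples now run through 2 states with every (state, symbol) defined. Accept strings end in {1}, Reject strings end in {0}; accept={1}.

states=2 start=0 accept={1} delta: 0a->1 0b->1 0c->0 1a->0 1b->1 1c->1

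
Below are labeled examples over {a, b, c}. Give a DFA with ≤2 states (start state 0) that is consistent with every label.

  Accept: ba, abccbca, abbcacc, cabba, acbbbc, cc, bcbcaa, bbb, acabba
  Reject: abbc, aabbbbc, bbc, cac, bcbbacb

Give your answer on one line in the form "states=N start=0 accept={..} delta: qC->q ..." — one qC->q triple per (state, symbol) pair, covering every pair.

Grow the machine one transition at a time. Run the examples from 0; the earliest place one falls off (shortest prefix, ties alphabetical) gets sent to the lowest-numbered state that keeps every Accept/Reject pair distinguishable — a pair clashes when both reach the same state with identical unread suffix — and to a fresh state only if none does.
a: 0a undefined. 0a->0: ok.
b: 0b undefined. 0b->0: ok.
c: 0c undefined. 0c->0: no, ba/abbc meet in 0. Open state 1: 0c->1.
ca: 1a undefined. 1a->0: ok.
cc: 1c undefined. 1c->0: ok.
acb: 1b undefined. 1b->0: no, ba/bcbbacb meet in 0. 1b->1: ok.
All examples now run through 2 states with every (state, symbol) defined. Accept strings end in {0}, Reject strings end in {1}; accept={0}.

states=2 start=0 accept={0} delta: 0a->0 0b->0 0c->1 1a->0 1b->1 1c->0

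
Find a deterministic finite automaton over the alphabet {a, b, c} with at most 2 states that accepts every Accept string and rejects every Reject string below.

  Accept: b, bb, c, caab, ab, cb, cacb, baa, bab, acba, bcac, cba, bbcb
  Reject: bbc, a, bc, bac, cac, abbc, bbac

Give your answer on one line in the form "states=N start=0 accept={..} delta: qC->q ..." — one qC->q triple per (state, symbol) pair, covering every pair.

State merging on the prefix tree: take the shortest (then alphabetical) example prefix whose next move is undefined and point that move at state 0, else 1, else 2, ...; a target is out if some Accept/Reject pair would then sit in one state with the same input left (inseparable). If every existing state is out, open a new one.
a: 0a undefined. 0a->0: ok.
b: 0b undefined. 0b->0: no, b/a meet in 0. Open state 1: 0b->1.
c: 0c undefined. 0c->0: no, c/a meet in 0. 0c->1: ok.
ba: 1a undefined. 1a->0: no, b/bac meet in 1. 1a->1: ok.
bb: 1b undefined. 1b->0: no, b/bbc meet in 1. 1b->1: ok.
bc: 1c undefined. 1c->0: ok.
All examples now run through 2 states with every (state, symbol) defined. Accept strings end in {1}, Reject strings end in {0}; accept={1}.

states=2 start=0 accept={1} delta: 0a->0 0b->1 0c->1 1a->1 1b->1 1c->0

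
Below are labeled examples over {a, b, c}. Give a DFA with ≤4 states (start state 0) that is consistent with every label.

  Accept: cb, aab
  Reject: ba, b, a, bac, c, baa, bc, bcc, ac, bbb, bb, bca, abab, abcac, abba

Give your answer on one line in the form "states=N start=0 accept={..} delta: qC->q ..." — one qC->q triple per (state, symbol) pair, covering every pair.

Grow the machine one transition at a time. Run the examples from 0; the earliest place one falls off (shortest prefix, ties alphabetical) gets sent to the lowest-numbered state that keeps every Accept/Reject pair distinguishable — a pair clashes when both reach the same state with identical unread suffix — and to a fresh state only if none does.
a: 0a undefined. 0a->0: no, aab/b meet in 0 with "b" left. Open state 1: 0a->1.
b: 0b undefined. 0b->0: ok.
c: 0c undefined. 0c->0: no, cb/b meet in 0. 0c->1: ok.
aa: 1a undefined. 1a->0: no, aab/b meet in 0. 1a->1: ok.
ab: 1b undefined. 1b->0: no, cb/b meet in 0. 1b->1: no, cb/ba meet in 1. Open state 2: 1b->2.
ac: 1c undefined. 1c->0: ok.
aba: 2a undefined. 2a->0: ok.
abb: 2b undefined. 2b->0: ok.
abc: 2c undefined. 2c->0: ok.
All examples now run through 3 states with every (state, symbol) defined. Accept strings end in {2}, Reject strings end in {0,1}; accept={2}.

states=3 start=0 accept={2} delta: 0a->1 0b->0 0c->1 1a->1 1b->2 1c->0 2a->0 2b->0 2c->0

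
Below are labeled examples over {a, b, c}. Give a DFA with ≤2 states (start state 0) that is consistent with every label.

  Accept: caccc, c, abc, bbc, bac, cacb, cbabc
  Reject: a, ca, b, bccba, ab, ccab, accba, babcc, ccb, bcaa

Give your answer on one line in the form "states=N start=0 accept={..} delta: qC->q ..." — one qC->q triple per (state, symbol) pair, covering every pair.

states=2 start=0 accept={1} delta: 0a->0 0b->0 0c->1 1a->0 1b->1 1c->0

State merging on the prefix tree: take the shortest (then alphabetical) example prefix whose next move is undefined and point that move at state 0, else 1, else 2, ...; a target is out if some Accept/Reject pair would then sit in one state with the same input left (inseparable). If every existing state is out, open a new one.
a: 0a undefined. 0a->0: ok.
b: 0b undefined. 0b->0: ok.
c: 0c undefined. 0c->0: no, caccc/a meet in 0. Open state 1: 0c->1.
ca: 1a undefined. 1a->0: ok.
cb: 1b undefined. 1b->0: no, cacb/a meet in 0. 1b->1: ok.
cc: 1c undefined. 1c->0: ok.
All examples now run through 2 states with every (state, symbol) defined. Accept strings end in {1}, Reject strings end in {0}; accept={1}.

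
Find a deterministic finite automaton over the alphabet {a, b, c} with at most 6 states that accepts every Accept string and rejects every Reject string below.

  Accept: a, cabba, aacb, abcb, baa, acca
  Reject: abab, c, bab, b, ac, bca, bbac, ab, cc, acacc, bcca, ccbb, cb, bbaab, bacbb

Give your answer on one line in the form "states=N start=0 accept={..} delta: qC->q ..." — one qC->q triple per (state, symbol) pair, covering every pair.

State merging on the prefix tree: take the shortest (then alphabetical) example prefix whose next move is undefined and point that move at state 0, else 1, else 2, ...; a target is out if some Accept/Reject pair would then sit in one state with the same input left (inseparable). If every existing state is out, open a new one.
a: 0a undefined. 0a->0: no, aacb/cb meet in 0 with "cb" left. Open state 1: 0a->1.
b: 0b undefined. 0b->0: ok.
c: 0c undefined. 0c->0: no, a/bca meet in 1. 0c->1: no, a/c meet in 1. Open state 2: 0c->2.
aa: 1a undefined. 1a->0: no, aacb/cb meet in 2 with "b" left. 1a->1: ok.
ab: 1b undefined. 1b->0: no, abcb/cb meet in 2 with "b" left. 1b->1: no, a/abab meet in 1. 1b->2: ok.
ac: 1c undefined. 1c->0: no, aacb/b meet in 0. 1c->1: no, a/ac meet in 1. 1c->2: no, aacb/cb meet in 2 with "b" left. Open state 3: 1c->3.
ca: 2a undefined. 2a->0: ok.
cb: 2b undefined. 2b->0: ok.
cc: 2c undefined. 2c->0: no, a/bcca meet in 1. 2c->1: no, a/cc meet in 1. 2c->2: no, abcb/abab meet in 0. 2c->3: ok.
aca: 3a undefined. 3a->0: ok.
acc: 3c undefined. 3c->0: ok.
ccb: 3b undefined. 3b->0: no, aacb/abab meet in 0. 3b->1: ok.
All examples now run through 4 states with every (state, symbol) defined. Accept strings end in {1}, Reject strings end in {0,2,3}; accept={1}.

states=4 start=0 accept={1} delta: 0a->1 0b->0 0c->2 1a->1 1b->2 1c->3 2a->0 2b->0 2c->3 3a->0 3b->1 3c->0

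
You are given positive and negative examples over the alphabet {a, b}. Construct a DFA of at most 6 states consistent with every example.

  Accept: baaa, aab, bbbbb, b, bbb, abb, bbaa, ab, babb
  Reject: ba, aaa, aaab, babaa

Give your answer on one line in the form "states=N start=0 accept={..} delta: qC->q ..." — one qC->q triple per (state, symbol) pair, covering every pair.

states=5 start=0 accept={0,1,3} delta: 0a->1 0b->1 1a->2 1b->3 2a->4 2b->0 3a->0 3b->0 4a->0 4b->2

Fold the examples into a partial DFA from state 0: repeatedly fix the first undefined (state, symbol) met by the shortest-then-alphabetical prefix, trying targets in increasing order and rejecting any under which an Accept and a Reject string meet in one state with the same remainder; add a state when all current targets are rejected. Accepting states are where Accept strings end.
a: 0a undefined. 0a->0: no, aab/aaab meet in 0 with "b" left. Open state 1: 0a->1.
b: 0b undefined. 0b->0: no, baaa/aaa meet in 1 with "aa" left. 0b->1: ok.
aa: 1a undefined. 1a->0: no, baaa/ba meet in 0. 1a->1: no, baaa/ba meet in 1. Open state 2: 1a->2.
ab: 1b undefined. 1b->0: no, bbaa/ba meet in 2. 1b->1: no, bbaa/aaa meet in 2 with "a" left. 1b->2: no, ab/ba meet in 2. Open state 3: 1b->3.
aaa: 2a undefined. 2a->0: no, baaa/aaab meet in 1. 2a->1: no, baaa/ba meet in 2. 2a->2: no, baaa/ba meet in 2. 2a->3: no, bbb/aaab meet in 3 with "b" left. Open state 4: 2a->4.
aab: 2b undefined. 2b->0: ok.
abb: 3b undefined. 3b->0: ok.
bba: 3a undefined. 3a->0: ok.
aaab: 4b undefined. 4b->0: no, aab/aaab meet in 0. 4b->1: no, b/aaab meet in 1. 4b->2: ok.
baaa: 4a undefined. 4a->0: ok.
All examples now run through 5 states with every (state, symbol) defined. Accept strings end in {0,1,3}, Reject strings end in {2,4}; accept={0,1,3}.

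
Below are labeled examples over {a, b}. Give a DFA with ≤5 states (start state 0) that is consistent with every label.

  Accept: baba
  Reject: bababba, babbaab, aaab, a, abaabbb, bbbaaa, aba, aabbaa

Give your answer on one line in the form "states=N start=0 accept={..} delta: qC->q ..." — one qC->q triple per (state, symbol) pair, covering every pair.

states=4 start=0 accept={3} delta: 0a->0 0b->1 1a->1 1b->2 2a->3 2b->0 3a->0 3b->0

Fold the examples into a partial DFA from state 0: repeatedly fix the first undefined (state, symbol) met by the shortest-then-alphabetical prefix, trying targets in increasing order and rejecting any under which an Accept and a Reject string meet in one state with the same remainder; add a state when all current targets are rejected. Accepting states are where Accept strings end.
a: 0a undefined. 0a->0: ok.
b: 0b undefined. 0b->0: no, baba/bababba meet in 0. Open state 1: 0b->1.
ba: 1a undefined. 1a->0: no, baba/a meet in 0. 1a->1: ok.
bb: 1b undefined. 1b->0: no, baba/bababba meet in 0. 1b->1: no, baba/bababba meet in 1. Open state 2: 1b->2.
bbb: 2b undefined. 2b->0: ok.
baba: 2a undefined. 2a->0: no, baba/bababba meet in 0. 2a->1: no, baba/babbaab meet in 1. 2a->2: no, baba/aabbaa meet in 2. Open state 3: 2a->3.
babab: 3b undefined. 3b->0: ok.
aabbaa: 3a undefined. 3a->0: ok.
All examples now run through 4 states with every (state, symbol) defined. Accept strings end in {3}, Reject strings end in {0,1}; accept={3}.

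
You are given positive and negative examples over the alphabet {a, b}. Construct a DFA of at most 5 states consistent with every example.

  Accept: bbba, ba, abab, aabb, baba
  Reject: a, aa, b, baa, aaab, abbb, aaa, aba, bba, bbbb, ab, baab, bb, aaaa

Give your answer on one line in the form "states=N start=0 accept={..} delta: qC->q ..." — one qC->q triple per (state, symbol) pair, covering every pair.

states=5 start=0 accept={0,4} delta: 0a->1 0b->2 1a->1 1b->3 2a->0 2b->3 3a->3 3b->4 4a->0 4b->1

State merging on the prefix tree: take the shortest (then alphabetical) example prefix whose next move is undefined and point that move at state 0, else 1, else 2, ...; a target is out if some Accept/Reject pair would then sit in one state with the same input left (inseparable). If every existing state is out, open a new one.
a: 0a undefined. 0a->0: no, ba/aba meet in 0 with "ba" left. Open state 1: 0a->1.
b: 0b undefined. 0b->0: no, bbba/a meet in 1. 0b->1: no, ba/aa meet in 1 with "a" left. Open state 2: 0b->2.
aa: 1a undefined. 1a->0: no, aabb/bb meet in 2 with "b" left. 1a->1: ok.
ab: 1b undefined. 1b->0: no, abab/aaab meet in 0. 1b->1: no, abab/a meet in 1. 1b->2: no, ba/aba meet in 2 with "a" left. Open state 3: 1b->3.
ba: 2a undefined. 2a->0: ok.
bb: 2b undefined. 2b->0: no, bbba/bbbb meet in 0. 2b->1: no, bbba/aba meet in 3 with "a" left. 2b->2: no, bbba/bba meet in 0. 2b->3: ok.
aba: 3a undefined. 3a->0: no, ba/aba meet in 0. 3a->1: no, abab/aaab meet in 3. 3a->2: no, abab/aaab meet in 3. 3a->3: ok.
abb: 3b undefined. 3b->0: no, bbba/a meet in 1. 3b->1: no, bbba/a meet in 1. 3b->2: no, abab/b meet in 2. 3b->3: no, bbba/aaab meet in 3. Open state 4: 3b->4.
abbb: 4b undefined. 4b->0: no, ba/abbb meet in 0. 4b->1: ok.
bbba: 4a undefined. 4a->0: ok.
All examples now run through 5 states with every (state, symbol) defined. Accept strings end in {0,4}, Reject strings end in {1,2,3}; accept={0,4}.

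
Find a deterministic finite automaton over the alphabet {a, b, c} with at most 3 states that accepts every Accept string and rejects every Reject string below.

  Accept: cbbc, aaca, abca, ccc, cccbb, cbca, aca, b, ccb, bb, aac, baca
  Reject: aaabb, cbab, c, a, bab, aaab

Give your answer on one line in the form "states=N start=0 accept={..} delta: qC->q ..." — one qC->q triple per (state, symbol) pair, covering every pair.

states=3 start=0 accept={0,2} delta: 0a->1 0b->0 0c->1 1a->1 1b->1 1c->2 2a->0 2b->0 2c->0

Fold the examples into a partial DFA from state 0: repeatedly fix the first undefined (state, symbol) met by the shortest-then-alphabetical prefix, trying targets in increasing order and rejecting any under which an Accept and a Reject string meet in one state with the same remainder; add a state when all current targets are rejected. Accepting states are where Accept strings end.
a: 0a undefined. 0a->0: no, b/aaab meet in 0 with "b" left. Open state 1: 0a->1.
b: 0b undefined. 0b->0: ok.
c: 0c undefined. 0c->0: no, cbbc/c meet in 0. 0c->1: ok.
aa: 1a undefined. 1a->0: no, aac/c meet in 1. 1a->1: ok.
ab: 1b undefined. 1b->0: no, cbbc/c meet in 1. 1b->1: ok.
ac: 1c undefined. 1c->0: no, aaca/aaabb meet in 1. 1c->1: no, cbbc/aaabb meet in 1. Open state 2: 1c->2.
aca: 2a undefined. 2a->0: ok.
ccb: 2b undefined. 2b->0: ok.
ccc: 2c undefined. 2c->0: ok.
All examples now run through 3 states with every (state, symbol) defined. Accept strings end in {0,2}, Reject strings end in {1}; accept={0,2}.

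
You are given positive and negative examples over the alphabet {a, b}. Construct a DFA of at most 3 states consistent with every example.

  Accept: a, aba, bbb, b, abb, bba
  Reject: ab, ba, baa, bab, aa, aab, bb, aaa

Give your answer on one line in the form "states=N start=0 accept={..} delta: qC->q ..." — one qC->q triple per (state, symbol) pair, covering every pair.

states=3 start=0 accept={1} delta: 0a->1 0b->1 1a->2 1b->0 2a->0 2b->0

Fold the examples into a partial DFA from state 0: repeatedly fix the first undefined (state, symbol) met by the shortest-then-alphabetical prefix, trying targets in increasing order and rejecting any under which an Accept and a Reject string meet in one state with the same remainder; add a state when all current targets are rejected. Accepting states are where Accept strings end.
a: 0a undefined. 0a->0: no, a/aa meet in 0. Open state 1: 0a->1.
b: 0b undefined. 0b->0: no, a/ba meet in 1. 0b->1: ok.
aa: 1a undefined. 1a->0: no, a/baa meet in 1. 1a->1: no, a/ba meet in 1. Open state 2: 1a->2.
ab: 1b undefined. 1b->0: ok.
aaa: 2a undefined. 2a->0: ok.
aab: 2b undefined. 2b->0: ok.
All examples now run through 3 states with every (state, symbol) defined. Accept strings end in {1}, Reject strings end in {0,2}; accept={1}.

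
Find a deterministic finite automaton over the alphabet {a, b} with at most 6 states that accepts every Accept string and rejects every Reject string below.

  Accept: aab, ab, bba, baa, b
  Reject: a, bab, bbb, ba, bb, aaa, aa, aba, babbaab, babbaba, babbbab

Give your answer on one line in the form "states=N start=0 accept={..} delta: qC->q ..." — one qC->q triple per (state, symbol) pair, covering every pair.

states=3 start=0 accept={1} delta: 0a->0 0b->1 1a->2 1b->2 2a->1 2b->0

Fold the examples into a partial DFA from state 0: repeatedly fix the first undefined (state, symbol) met by the shortest-then-alphabetical prefix, trying targets in increasing order and rejecting any under which an Accept and a Reject string meet in one state with the same remainder; add a state when all current targets are rejected. Accepting states are where Accept strings end.
a: 0a undefined. 0a->0: ok.
b: 0b undefined. 0b->0: no, aab/a meet in 0. Open state 1: 0b->1.
ba: 1a undefined. 1a->0: no, aab/bab meet in 1. 1a->1: no, aab/ba meet in 1. Open state 2: 1a->2.
bb: 1b undefined. 1b->0: no, aab/bbb meet in 1. 1b->1: no, aab/bbb meet in 1. 1b->2: ok.
baa: 2a undefined. 2a->0: no, bba/a meet in 0. 2a->1: ok.
bab: 2b undefined. 2b->0: ok.
All examples now run through 3 states with every (state, symbol) defined. Accept strings end in {1}, Reject strings end in {0,2}; accept={1}.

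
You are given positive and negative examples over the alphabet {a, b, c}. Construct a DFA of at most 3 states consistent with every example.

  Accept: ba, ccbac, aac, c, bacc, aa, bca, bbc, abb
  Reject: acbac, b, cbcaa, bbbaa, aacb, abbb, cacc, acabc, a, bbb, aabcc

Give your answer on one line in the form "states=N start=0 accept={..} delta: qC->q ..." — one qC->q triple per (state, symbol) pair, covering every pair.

Fold the examples into a partial DFA from state 0: repeatedly fix the first undefined (state, symbol) met by the shortest-then-alphabetical prefix, trying targets in increasing order and rejecting any under which an Accept and a Reject string meet in one state with the same remainder; add a state when all current targets are rejected. Accepting states are where Accept strings end.
a: 0a undefined. 0a->0: no, aa/a meet in 0. Open state 1: 0a->1.
b: 0b undefined. 0b->0: no, ba/a meet in 1. 0b->1: no, abb/bbb meet in 1 with "bb" left. Open state 2: 0b->2.
c: 0c undefined. 0c->0: ok.
aa: 1a undefined. 1a->0: ok.
ab: 1b undefined. 1b->0: no, abb/b meet in 2. 1b->1: no, abb/abbb meet in 1. 1b->2: ok.
ac: 1c undefined. 1c->0: no, ccbac/acbac meet in 2 with "ac" left. 1c->1: no, ccbac/acbac meet in 2 with "ac" left. 1c->2: ok.
ba: 2a undefined. 2a->0: ok.
bb: 2b undefined. 2b->0: ok.
bc: 2c undefined. 2c->0: no, ba/cbcaa meet in 0. 2c->1: ok.
All examples now run through 3 states with every (state, symbol) defined. Accept strings end in {0}, Reject strings end in {1,2}; accept={0}.

states=3 start=0 accept={0} delta: 0a->1 0b->2 0c->0 1a->0 1b->2 1c->2 2a->0 2b->0 2c->1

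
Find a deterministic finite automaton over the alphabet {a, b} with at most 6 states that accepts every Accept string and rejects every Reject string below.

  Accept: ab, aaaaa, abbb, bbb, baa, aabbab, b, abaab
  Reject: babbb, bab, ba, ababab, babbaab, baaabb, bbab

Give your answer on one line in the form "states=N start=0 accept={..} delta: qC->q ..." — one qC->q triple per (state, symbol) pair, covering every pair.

states=4 start=0 accept={1} delta: 0a->1 0b->1 1a->2 1b->1 2a->1 2b->3 3a->2 3b->2

State merging on the prefix tree: take the shortest (then alphabetical) example prefix whose next move is undefined and point that move at state 0, else 1, else 2, ...; a target is out if some Accept/Reject pair would then sit in one state with the same input left (inseparable). If every existing state is out, open a new one.
a: 0a undefined. 0a->0: no, aabbab/bbab meet in 0 with "bbab" left. Open state 1: 0a->1.
b: 0b undefined. 0b->0: no, ab/bab meet in 1 with "b" left. 0b->1: ok.
aa: 1a undefined. 1a->0: no, ab/baaabb meet in 1 with "b" left. 1a->1: no, ab/bab meet in 1 with "b" left. Open state 2: 1a->2.
ab: 1b undefined. 1b->0: no, ab/ababab meet in 0. 1b->1: ok.
aaa: 2a undefined. 2a->0: no, ab/baaabb meet in 1. 2a->1: ok.
aab: 2b undefined. 2b->0: no, ab/babbb meet in 1. 2b->1: no, ab/babbb meet in 1. 2b->2: no, ab/ababab meet in 1. Open state 3: 2b->3.
aabb: 3b undefined. 3b->0: no, ab/babbb meet in 1. 3b->1: no, ab/babbb meet in 1. 3b->2: ok.
ababa: 3a undefined. 3a->0: no, ab/ababab meet in 1. 3a->1: no, ab/ababab meet in 1. 3a->2: ok.
All examples now run through 4 states with every (state, symbol) defined. Accept strings end in {1}, Reject strings end in {2,3}; accept={1}.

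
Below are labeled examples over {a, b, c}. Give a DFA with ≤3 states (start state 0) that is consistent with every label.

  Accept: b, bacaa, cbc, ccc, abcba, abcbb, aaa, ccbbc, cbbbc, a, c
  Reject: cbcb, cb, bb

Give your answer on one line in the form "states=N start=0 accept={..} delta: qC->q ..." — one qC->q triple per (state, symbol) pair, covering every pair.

State merging on the prefix tree: take the shortest (then alphabetical) example prefix whose next move is undefined and point that move at state 0, else 1, else 2, ...; a target is out if some Accept/Reject pair would then sit in one state with the same input left (inseparable). If every existing state is out, open a new one.
a: 0a undefined. 0a->0: ok.
b: 0b undefined. 0b->0: no, b/bb meet in 0. Open state 1: 0b->1.
c: 0c undefined. 0c->0: no, b/cb meet in 1. 0c->1: ok.
ba: 1a undefined. 1a->0: ok.
bb: 1b undefined. 1b->0: no, bacaa/cbcb meet in 0. 1b->1: no, b/cb meet in 1. Open state 2: 1b->2.
cc: 1c undefined. 1c->0: no, abcbb/cb meet in 2. 1c->1: ok.
cbb: 2b undefined. 2b->0: ok.
cbc: 2c undefined. 2c->0: no, b/cbcb meet in 1. 2c->1: ok.
abcba: 2a undefined. 2a->0: ok.
All examples now run through 3 states with every (state, symbol) defined. Accept strings end in {0,1}, Reject strings end in {2}; accept={0,1}.

states=3 start=0 accept={0,1} delta: 0a->0 0b->1 0c->1 1a->0 1b->2 1c->1 2a->0 2b->0 2c->1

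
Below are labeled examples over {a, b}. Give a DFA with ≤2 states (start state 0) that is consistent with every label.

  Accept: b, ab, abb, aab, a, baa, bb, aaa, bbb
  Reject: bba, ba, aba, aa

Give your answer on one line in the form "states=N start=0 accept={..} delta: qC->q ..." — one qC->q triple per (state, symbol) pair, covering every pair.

Grow the machine one transition at a time. Run the examples from 0; the earliest place one falls off (shortest prefix, ties alphabetical) gets sent to the lowest-numbered state that keeps every Accept/Reject pair distinguishable — a pair clashes when both reach the same state with identical unread suffix — and to a fresh state only if none does.
a: 0a undefined. 0a->0: no, a/aa meet in 0. Open state 1: 0a->1.
b: 0b undefined. 0b->0: no, a/bba meet in 1. 0b->1: ok.
aa: 1a undefined. 1a->0: ok.
ab: 1b undefined. 1b->0: no, b/bba meet in 1. 1b->1: ok.
All examples now run through 2 states with every (state, symbol) defined. Accept strings end in {1}, Reject strings end in {0}; accept={1}.

states=2 start=0 accept={1} delta: 0a->1 0b->1 1a->0 1b->1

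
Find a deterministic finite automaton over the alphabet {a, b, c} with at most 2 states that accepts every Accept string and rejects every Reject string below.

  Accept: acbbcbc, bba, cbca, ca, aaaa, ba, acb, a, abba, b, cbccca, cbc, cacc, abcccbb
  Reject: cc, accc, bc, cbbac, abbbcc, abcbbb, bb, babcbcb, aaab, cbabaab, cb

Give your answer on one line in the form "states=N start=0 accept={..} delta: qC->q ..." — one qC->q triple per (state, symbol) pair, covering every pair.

states=2 start=0 accept={1} delta: 0a->1 0b->1 0c->1 1a->1 1b->0 1c->0

State merging on the prefix tree: take the shortest (then alphabetical) example prefix whose next move is undefined and point that move at state 0, else 1, else 2, ...; a target is out if some Accept/Reject pair would then sit in one state with the same input left (inseparable). If every existing state is out, open a new one.
a: 0a undefined. 0a->0: no, acb/cb meet in 0 with "cb" left. Open state 1: 0a->1.
b: 0b undefined. 0b->0: no, b/bb meet in 0. 0b->1: ok.
c: 0c undefined. 0c->0: no, ca/cb meet in 1. 0c->1: ok.
aa: 1a undefined. 1a->0: no, cacc/cc meet in 1 with "c" left. 1a->1: ok.
ab: 1b undefined. 1b->0: ok.
ac: 1c undefined. 1c->0: ok.
All examples now run through 2 states with every (state, symbol) defined. Accept strings end in {1}, Reject strings end in {0}; accept={1}.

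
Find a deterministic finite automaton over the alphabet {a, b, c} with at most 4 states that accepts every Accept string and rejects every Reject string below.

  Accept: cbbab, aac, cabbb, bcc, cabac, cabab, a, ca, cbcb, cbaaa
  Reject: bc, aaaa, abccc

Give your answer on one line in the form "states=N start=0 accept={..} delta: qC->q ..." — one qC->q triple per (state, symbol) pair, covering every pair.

Fold the examples into a partial DFA from state 0: repeatedly fix the first undefined (state, symbol) met by the shortest-then-alphabetical prefix, trying targets in increasing order and rejecting any under which an Accept and a Reject string meet in one state with the same remainder; add a state when all current targets are rejected. Accepting states are where Accept strings end.
a: 0a undefined. 0a->0: no, a/aaaa meet in 0. Open state 1: 0a->1.
b: 0b undefined. 0b->0: ok.
c: 0c undefined. 0c->0: no, bcc/bc meet in 0. 0c->1: no, a/bc meet in 1. Open state 2: 0c->2.
aa: 1a undefined. 1a->0: no, aac/bc meet in 2. 1a->1: no, a/aaaa meet in 1. 1a->2: ok.
ab: 1b undefined. 1b->0: ok.
ca: 2a undefined. 2a->0: no, a/aaaa meet in 1. 2a->1: ok.
cb: 2b undefined. 2b->0: ok.
aac: 2c undefined. 2c->0: ok.
cabac: 1c undefined. 1c->0: ok.
All examples now run through 3 states with every (state, symbol) defined. Accept strings end in {0,1}, Reject strings end in {2}; accept={0,1}.

states=3 start=0 accept={0,1} delta: 0a->1 0b->0 0c->2 1a->2 1b->0 1c->0 2a->1 2b->0 2c->0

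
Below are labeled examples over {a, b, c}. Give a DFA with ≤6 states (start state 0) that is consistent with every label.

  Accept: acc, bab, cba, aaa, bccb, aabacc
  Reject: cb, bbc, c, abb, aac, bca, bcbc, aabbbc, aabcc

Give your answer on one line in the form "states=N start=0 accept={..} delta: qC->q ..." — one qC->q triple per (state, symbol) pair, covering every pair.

Grow the machine one transition at a time. Run the examples from 0; the earliest place one falls off (shortest prefix, ties alphabetical) gets sent to the lowest-numbered state that keeps every Accept/Reject pair distinguishable — a pair clashes when both reach the same state with identical unread suffix — and to a fresh state only if none does.
a: 0a undefined. 0a->0: ok.
b: 0b undefined. 0b->0: no, acc/aabcc meet in 0 with "cc" left. Open state 1: 0b->1.
c: 0c undefined. 0c->0: no, acc/c meet in 0. 0c->1: ok.
ba: 1a undefined. 1a->0: no, bab/c meet in 1. 1a->1: no, bab/cb meet in 1 with "b" left. Open state 2: 1a->2.
bb: 1b undefined. 1b->0: no, acc/aabbbc meet in 1 with "c" left. 1b->1: no, acc/bbc meet in 1 with "c" left. 1b->2: ok.
bc: 1c undefined. 1c->0: no, acc/bca meet in 0. 1c->1: no, acc/c meet in 1. 1c->2: no, acc/cb meet in 2. Open state 3: 1c->3.
bab: 2b undefined. 2b->0: ok.
bbc: 2c undefined. 2c->0: no, bab/bbc meet in 0. 2c->1: ok.
bca: 3a undefined. 3a->0: no, bab/bca meet in 0. 3a->1: ok.
bcb: 3b undefined. 3b->0: ok.
bcc: 3c undefined. 3c->0: no, bab/aabcc meet in 0. 3c->1: no, bccb/cb meet in 2. 3c->2: ok.
cba: 2a undefined. 2a->0: ok.
All examples now run through 4 states with every (state, symbol) defined. Accept strings end in {0,3}, Reject strings end in {1,2}; accept={0,3}.

states=4 start=0 accept={0,3} delta: 0a->0 0b->1 0c->1 1a->2 1b->2 1c->3 2a->0 2b->0 2c->1 3a->1 3b->0 3c->2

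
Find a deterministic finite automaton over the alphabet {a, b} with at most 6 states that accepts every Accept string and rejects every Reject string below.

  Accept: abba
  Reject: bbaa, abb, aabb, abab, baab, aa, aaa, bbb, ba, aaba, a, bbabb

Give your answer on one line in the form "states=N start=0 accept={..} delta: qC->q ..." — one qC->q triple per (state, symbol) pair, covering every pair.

states=4 start=0 accept={3} delta: 0a->0 0b->1 1a->0 1b->2 2a->3 2b->0 3a->0 3b->0

State merging on the prefix tree: take the shortest (then alphabetical) example prefix whose next move is undefined and point that move at state 0, else 1, else 2, ...; a target is out if some Accept/Reject pair would then sit in one state with the same input left (inseparable). If every existing state is out, open a new one.
a: 0a undefined. 0a->0: ok.
b: 0b undefined. 0b->0: no, abba/bbaa meet in 0. Open state 1: 0b->1.
ba: 1a undefined. 1a->0: ok.
bb: 1b undefined. 1b->0: no, abba/bbaa meet in 0. 1b->1: no, abba/bbaa meet in 0. Open state 2: 1b->2.
bba: 2a undefined. 2a->0: no, abba/bbaa meet in 0. 2a->1: no, abba/abab meet in 1. 2a->2: no, abba/bbaa meet in 2. Open state 3: 2a->3.
bbb: 2b undefined. 2b->0: ok.
bbaa: 3a undefined. 3a->0: ok.
bbab: 3b undefined. 3b->0: ok.
All examples now run through 4 states with every (state, symbol) defined. Accept strings end in {3}, Reject strings end in {0,1,2}; accept={3}.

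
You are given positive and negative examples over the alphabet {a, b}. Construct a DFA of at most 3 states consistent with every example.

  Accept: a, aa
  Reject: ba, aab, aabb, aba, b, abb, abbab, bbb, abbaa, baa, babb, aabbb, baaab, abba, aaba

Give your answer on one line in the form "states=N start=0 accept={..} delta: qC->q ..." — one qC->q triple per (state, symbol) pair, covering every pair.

states=2 start=0 accept={0} delta: 0a->0 0b->1 1a->1 1b->1

State merging on the prefix tree: take the shortest (then alphabetical) example prefix whose next move is undefined and point that move at state 0, else 1, else 2, ...; a target is out if some Accept/Reject pair would then sit in one state with the same input left (inseparable). If every existing state is out, open a new one.
a: 0a undefined. 0a->0: ok.
b: 0b undefined. 0b->0: no, a/ba meet in 0. Open state 1: 0b->1.
ba: 1a undefined. 1a->0: no, a/ba meet in 0. 1a->1: ok.
bb: 1b undefined. 1b->0: no, a/aabb meet in 0. 1b->1: ok.
All examples now run through 2 states with every (state, symbol) defined. Accept strings end in {0}, Reject strings end in {1}; accept={0}.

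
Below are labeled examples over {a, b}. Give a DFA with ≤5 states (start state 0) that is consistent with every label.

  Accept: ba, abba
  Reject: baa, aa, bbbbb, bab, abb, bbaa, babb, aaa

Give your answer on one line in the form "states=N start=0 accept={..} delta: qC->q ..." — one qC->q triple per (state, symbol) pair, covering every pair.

states=3 start=0 accept={2} delta: 0a->0 0b->1 1a->2 1b->1 2a->0 2b->0

State merging on the prefix tree: take the shortest (then alphabetical) example prefix whose next move is undefined and point that move at state 0, else 1, else 2, ...; a target is out if some Accept/Reject pair would then sit in one state with the same input left (inseparable). If every existing state is out, open a new one.
a: 0a undefined. 0a->0: ok.
b: 0b undefined. 0b->0: no, ba/baa meet in 0. Open state 1: 0b->1.
ba: 1a undefined. 1a->0: no, ba/baa meet in 0. 1a->1: no, ba/baa meet in 1. Open state 2: 1a->2.
bb: 1b undefined. 1b->0: no, abba/aa meet in 0. 1b->1: ok.
baa: 2a undefined. 2a->0: ok.
bab: 2b undefined. 2b->0: ok.
All examples now run through 3 states with every (state, symbol) defined. Accept strings end in {2}, Reject strings end in {0,1}; accept={2}.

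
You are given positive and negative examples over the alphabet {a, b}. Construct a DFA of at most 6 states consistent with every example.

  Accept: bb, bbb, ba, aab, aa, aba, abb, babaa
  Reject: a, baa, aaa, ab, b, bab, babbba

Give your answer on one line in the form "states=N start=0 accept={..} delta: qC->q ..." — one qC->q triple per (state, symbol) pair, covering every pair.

State merging on the prefix tree: take the shortest (then alphabetical) example prefix whose next move is undefined and point that move at state 0, else 1, else 2, ...; a target is out if some Accept/Reject pair would then sit in one state with the same input left (inseparable). If every existing state is out, open a new one.
a: 0a undefined. 0a->0: no, aab/ab meet in 0 with "b" left. Open state 1: 0a->1.
b: 0b undefined. 0b->0: no, bb/b meet in 0. 0b->1: no, bb/ab meet in 1 with "b" left. Open state 2: 0b->2.
aa: 1a undefined. 1a->0: no, aab/b meet in 2. 1a->1: no, aab/ab meet in 1 with "b" left. 1a->2: no, ba/aaa meet in 2 with "a" left. Open state 3: 1a->3.
ab: 1b undefined. 1b->0: no, aba/a meet in 1. 1b->1: no, abb/a meet in 1. 1b->2: ok.
ba: 2a undefined. 2a->0: no, babaa/a meet in 1. 2a->1: no, ba/a meet in 1. 2a->2: no, bb/bab meet in 2 with "b" left. 2a->3: no, aab/bab meet in 3 with "b" left. Open state 4: 2a->4.
bb: 2b undefined. 2b->0: no, bbb/ab meet in 2. 2b->1: no, bb/a meet in 1. 2b->2: no, bb/ab meet in 2. 2b->3: ok.
aaa: 3a undefined. 3a->0: ok.
aab: 3b undefined. 3b->0: no, bbb/aaa meet in 0. 3b->1: no, bbb/a meet in 1. 3b->2: no, bbb/ab meet in 2. 3b->3: ok.
baa: 4a undefined. 4a->0: ok.
bab: 4b undefined. 4b->0: ok.
All examples now run through 5 states with every (state, symbol) defined. Accept strings end in {3,4}, Reject strings end in {0,1,2}; accept={3,4}.

states=5 start=0 accept={3,4} delta: 0a->1 0b->2 1a->3 1b->2 2a->4 2b->3 3a->0 3b->3 4a->0 4b->0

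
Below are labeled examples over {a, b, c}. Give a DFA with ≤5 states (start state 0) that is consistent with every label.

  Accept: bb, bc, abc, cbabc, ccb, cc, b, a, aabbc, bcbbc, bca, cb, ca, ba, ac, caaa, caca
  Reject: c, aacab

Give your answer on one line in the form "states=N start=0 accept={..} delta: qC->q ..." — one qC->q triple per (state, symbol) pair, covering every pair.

states=4 start=0 accept={0,1,3} delta: 0a->1 0b->1 0c->2 1a->0 1b->1 1c->0 2a->3 2b->0 2c->0 3a->0 3b->2 3c->0

Fold the examples into a partial DFA from state 0: repeatedly fix the first undefined (state, symbol) met by the shortest-then-alphabetical prefix, trying targets in increasing order and rejecting any under which an Accept and a Reject string meet in one state with the same remainder; add a state when all current targets are rejected. Accepting states are where Accept strings end.
a: 0a undefined. 0a->0: no, ac/c meet in 0 with "c" left. Open state 1: 0a->1.
b: 0b undefined. 0b->0: no, bc/c meet in 0 with "c" left. 0b->1: ok.
c: 0c undefined. 0c->0: no, cc/c meet in 0. 0c->1: no, b/c meet in 1. Open state 2: 0c->2.
aa: 1a undefined. 1a->0: ok.
ab: 1b undefined. 1b->0: no, abc/c meet in 2. 1b->1: ok.
ac: 1c undefined. 1c->0: ok.
ca: 2a undefined. 2a->0: no, bb/aacab meet in 1. 2a->1: no, bb/aacab meet in 1. 2a->2: no, cb/aacab meet in 2 with "b" left. Open state 3: 2a->3.
cb: 2b undefined. 2b->0: ok.
cc: 2c undefined. 2c->0: ok.
caa: 3a undefined. 3a->0: ok.
cac: 3c undefined. 3c->0: ok.
aacab: 3b undefined. 3b->0: no, bc/aacab meet in 0. 3b->1: no, bb/aacab meet in 1. 3b->2: ok.
All examples now run through 4 states with every (state, symbol) defined. Accept strings end in {0,1,3}, Reject strings end in {2}; accept={0,1,3}.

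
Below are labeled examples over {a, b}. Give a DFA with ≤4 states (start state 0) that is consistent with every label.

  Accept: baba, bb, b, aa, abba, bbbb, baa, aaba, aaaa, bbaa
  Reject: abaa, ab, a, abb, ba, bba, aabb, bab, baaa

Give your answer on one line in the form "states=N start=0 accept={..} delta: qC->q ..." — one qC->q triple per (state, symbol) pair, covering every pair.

Fold the examples into a partial DFA from state 0: repeatedly fix the first undefined (state, symbol) met by the shortest-then-alphabetical prefix, trying targets in increasing order and rejecting any under which an Accept and a Reject string meet in one state with the same remainder; add a state when all current targets are rejected. Accepting states are where Accept strings end.
a: 0a undefined. 0a->0: no, bb/abb meet in 0 with "bb" left. Open state 1: 0a->1.
b: 0b undefined. 0b->0: ok.
aa: 1a undefined. 1a->0: no, bb/aabb meet in 0. 1a->1: no, aa/a meet in 1. Open state 2: 1a->2.
ab: 1b undefined. 1b->0: no, baba/a meet in 1. 1b->1: ok.
aaa: 2a undefined. 2a->0: no, bb/abaa meet in 0. 2a->1: ok.
aab: 2b undefined. 2b->0: no, bb/aabb meet in 0. 2b->1: ok.
All examples now run through 3 states with every (state, symbol) defined. Accept strings end in {0,2}, Reject strings end in {1}; accept={0,2}.

states=3 start=0 accept={0,2} delta: 0a->1 0b->0 1a->2 1b->1 2a->1 2b->1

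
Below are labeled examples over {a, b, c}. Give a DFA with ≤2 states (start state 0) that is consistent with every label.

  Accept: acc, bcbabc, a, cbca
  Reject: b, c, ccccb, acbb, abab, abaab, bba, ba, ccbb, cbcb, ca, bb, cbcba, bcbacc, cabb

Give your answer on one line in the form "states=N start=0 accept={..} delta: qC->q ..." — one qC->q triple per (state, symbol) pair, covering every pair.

Fold the examples into a partial DFA from state 0: repeatedly fix the first undefined (state, symbol) met by the shortest-then-alphabetical prefix, trying targets in increasing order and rejecting any under which an Accept and a Reject string meet in one state with the same remainder; add a state when all current targets are rejected. Accepting states are where Accept strings end.
a: 0a undefined. 0a->0: ok.
b: 0b undefined. 0b->0: no, a/b meet in 0. Open state 1: 0b->1.
c: 0c undefined. 0c->0: no, acc/c meet in 0. 0c->1: ok.
ba: 1a undefined. 1a->0: no, a/ba meet in 0. 1a->1: ok.
bb: 1b undefined. 1b->0: no, a/abab meet in 0. 1b->1: ok.
bc: 1c undefined. 1c->0: ok.
All examples now run through 2 states with every (state, symbol) defined. Accept strings end in {0}, Reject strings end in {1}; accept={0}.

states=2 start=0 accept={0} delta: 0a->0 0b->1 0c->1 1a->1 1b->1 1c->0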